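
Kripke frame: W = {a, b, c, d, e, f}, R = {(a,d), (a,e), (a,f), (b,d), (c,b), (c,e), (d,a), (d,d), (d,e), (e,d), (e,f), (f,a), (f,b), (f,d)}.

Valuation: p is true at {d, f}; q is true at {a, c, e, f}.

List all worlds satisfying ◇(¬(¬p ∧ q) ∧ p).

a: successors {d, e, f}; ¬(¬p ∧ q) ∧ p there: d:T, e:F, f:T. ✓
b: successors {d}; ¬(¬p ∧ q) ∧ p there: d:T. ✓
c: successors {b, e}; ¬(¬p ∧ q) ∧ p there: b:F, e:F. ✗
d: successors {a, d, e}; ¬(¬p ∧ q) ∧ p there: a:F, d:T, e:F. ✓
e: successors {d, f}; ¬(¬p ∧ q) ∧ p there: d:T, f:T. ✓
f: successors {a, b, d}; ¬(¬p ∧ q) ∧ p there: a:F, b:F, d:T. ✓

{a, b, d, e, f}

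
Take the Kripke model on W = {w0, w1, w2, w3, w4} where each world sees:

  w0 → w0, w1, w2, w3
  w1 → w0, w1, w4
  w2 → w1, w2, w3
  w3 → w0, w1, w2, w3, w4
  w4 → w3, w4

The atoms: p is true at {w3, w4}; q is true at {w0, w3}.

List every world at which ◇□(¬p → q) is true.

w0: successors {w0, w1, w2, w3}; □(¬p → q) there: w0:F, w1:F, w2:F, w3:F. ✗
w1: successors {w0, w1, w4}; □(¬p → q) there: w0:F, w1:F, w4:T. ✓
w2: successors {w1, w2, w3}; □(¬p → q) there: w1:F, w2:F, w3:F. ✗
w3: successors {w0, w1, w2, w3, w4}; □(¬p → q) there: w0:F, w1:F, w2:F, w3:F, w4:T. ✓
w4: successors {w3, w4}; □(¬p → q) there: w3:F, w4:T. ✓

{w1, w3, w4}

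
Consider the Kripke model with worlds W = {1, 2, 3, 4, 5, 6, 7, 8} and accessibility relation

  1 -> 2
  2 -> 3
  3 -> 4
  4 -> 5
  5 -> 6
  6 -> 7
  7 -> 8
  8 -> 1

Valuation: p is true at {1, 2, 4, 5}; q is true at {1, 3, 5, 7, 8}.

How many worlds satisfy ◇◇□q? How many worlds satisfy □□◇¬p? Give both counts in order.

For ◇◇□q:
1: successors {2}; ◇□q there: 2:F. ✗
2: successors {3}; ◇□q there: 3:T. ✓
3: successors {4}; ◇□q there: 4:F. ✗
4: successors {5}; ◇□q there: 5:T. ✓
5: successors {6}; ◇□q there: 6:T. ✓
6: successors {7}; ◇□q there: 7:T. ✓
7: successors {8}; ◇□q there: 8:F. ✗
8: successors {1}; ◇□q there: 1:T. ✓
— 5 worlds.
For □□◇¬p:
1: successors {2}; □◇¬p there: 2:F. ✗
2: successors {3}; □◇¬p there: 3:F. ✗
3: successors {4}; □◇¬p there: 4:T. ✓
4: successors {5}; □◇¬p there: 5:T. ✓
5: successors {6}; □◇¬p there: 6:T. ✓
6: successors {7}; □◇¬p there: 7:F. ✗
7: successors {8}; □◇¬p there: 8:F. ✗
8: successors {1}; □◇¬p there: 1:T. ✓
— 4 worlds.

5 and 4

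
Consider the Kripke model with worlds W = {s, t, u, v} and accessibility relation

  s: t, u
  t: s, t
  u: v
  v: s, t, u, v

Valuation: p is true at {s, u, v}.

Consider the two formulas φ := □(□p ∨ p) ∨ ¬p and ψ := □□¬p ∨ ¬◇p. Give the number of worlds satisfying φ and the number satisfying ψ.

For □(□p ∨ p) ∨ ¬p:
s: □(□p ∨ p) is F, ¬p is F. ✗
t: □(□p ∨ p) is F, ¬p is T. ✓
u: □(□p ∨ p) is T, ¬p is F. ✓
v: □(□p ∨ p) is F, ¬p is F. ✗
— 2 worlds.
For □□¬p ∨ ¬◇p:
s: □□¬p is F, ¬◇p is F. ✗
t: □□¬p is F, ¬◇p is F. ✗
u: □□¬p is F, ¬◇p is F. ✗
v: □□¬p is F, ¬◇p is F. ✗
— 0 worlds.

2 and 0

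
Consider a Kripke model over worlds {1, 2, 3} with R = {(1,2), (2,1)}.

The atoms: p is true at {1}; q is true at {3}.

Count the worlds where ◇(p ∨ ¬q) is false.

1: successors {2}; p ∨ ¬q there: 2:T. ✓
2: successors {1}; p ∨ ¬q there: 1:T. ✓
3: no successors, so ◇(p ∨ ¬q) fails. ✗
Satisfying worlds: {1, 2}.
So ◇(p ∨ ¬q) fails at the other 1 world.

1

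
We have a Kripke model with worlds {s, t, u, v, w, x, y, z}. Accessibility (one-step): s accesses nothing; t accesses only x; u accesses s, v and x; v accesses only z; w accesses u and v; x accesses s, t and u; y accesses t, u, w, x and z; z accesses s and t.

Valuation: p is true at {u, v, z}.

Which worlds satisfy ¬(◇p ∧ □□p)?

{s, t, u, v, w, x, y, z}

s: ◇p ∧ □□p is F. ✓
t: ◇p ∧ □□p is F. ✓
u: ◇p ∧ □□p is F. ✓
v: ◇p ∧ □□p is F. ✓
w: ◇p ∧ □□p is F. ✓
x: ◇p ∧ □□p is F. ✓
y: ◇p ∧ □□p is F. ✓
z: ◇p ∧ □□p is F. ✓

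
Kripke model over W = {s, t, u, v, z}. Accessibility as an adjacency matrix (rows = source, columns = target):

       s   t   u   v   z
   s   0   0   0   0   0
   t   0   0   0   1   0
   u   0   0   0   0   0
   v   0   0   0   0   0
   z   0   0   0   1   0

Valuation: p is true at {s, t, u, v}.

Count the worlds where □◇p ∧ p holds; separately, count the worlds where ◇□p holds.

3 and 2

For □◇p ∧ p:
s: □◇p is T, p is T. ✓
t: □◇p is F, p is T. ✗
u: □◇p is T, p is T. ✓
v: □◇p is T, p is T. ✓
z: □◇p is F, p is F. ✗
— 3 worlds.
For ◇□p:
s: no successors, so ◇□p fails. ✗
t: successors {v}; □p there: v:T. ✓
u: no successors, so ◇□p fails. ✗
v: no successors, so ◇□p fails. ✗
z: successors {v}; □p there: v:T. ✓
— 2 worlds.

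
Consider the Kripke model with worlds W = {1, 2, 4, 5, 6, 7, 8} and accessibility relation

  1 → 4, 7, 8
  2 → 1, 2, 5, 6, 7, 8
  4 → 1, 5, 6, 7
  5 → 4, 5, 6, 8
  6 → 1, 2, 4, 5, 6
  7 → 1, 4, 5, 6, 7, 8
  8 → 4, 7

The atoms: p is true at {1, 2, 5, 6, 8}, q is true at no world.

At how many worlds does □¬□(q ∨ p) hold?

1: successors {4, 7, 8}; ¬□(q ∨ p) there: 4:T, 7:T, 8:T. ✓
2: successors {1, 2, 5, 6, 7, 8}; ¬□(q ∨ p) there: 1:T, 2:T, 5:T, 6:T, 7:T, 8:T. ✓
4: successors {1, 5, 6, 7}; ¬□(q ∨ p) there: 1:T, 5:T, 6:T, 7:T. ✓
5: successors {4, 5, 6, 8}; ¬□(q ∨ p) there: 4:T, 5:T, 6:T, 8:T. ✓
6: successors {1, 2, 4, 5, 6}; ¬□(q ∨ p) there: 1:T, 2:T, 4:T, 5:T, 6:T. ✓
7: successors {1, 4, 5, 6, 7, 8}; ¬□(q ∨ p) there: 1:T, 4:T, 5:T, 6:T, 7:T, 8:T. ✓
8: successors {4, 7}; ¬□(q ∨ p) there: 4:T, 7:T. ✓
Satisfying worlds: {1, 2, 4, 5, 6, 7, 8}.

7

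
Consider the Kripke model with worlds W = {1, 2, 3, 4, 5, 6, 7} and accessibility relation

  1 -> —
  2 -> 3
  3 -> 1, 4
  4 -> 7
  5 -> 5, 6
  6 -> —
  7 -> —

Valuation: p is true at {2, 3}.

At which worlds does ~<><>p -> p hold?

1: ~<><>p is T, p is F. ✗
2: ~<><>p is T, p is T. ✓
3: ~<><>p is T, p is T. ✓
4: ~<><>p is T, p is F. ✗
5: ~<><>p is T, p is F. ✗
6: ~<><>p is T, p is F. ✗
7: ~<><>p is T, p is F. ✗

{2, 3}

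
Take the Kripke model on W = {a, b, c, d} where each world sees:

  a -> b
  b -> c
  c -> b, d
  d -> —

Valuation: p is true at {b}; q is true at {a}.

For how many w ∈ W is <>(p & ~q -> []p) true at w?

a: successors {b}; p & ~q -> []p there: b:F. ✗
b: successors {c}; p & ~q -> []p there: c:T. ✓
c: successors {b, d}; p & ~q -> []p there: b:F, d:T. ✓
d: no successors, so <>(p & ~q -> []p) fails. ✗
Satisfying worlds: {b, c}.

2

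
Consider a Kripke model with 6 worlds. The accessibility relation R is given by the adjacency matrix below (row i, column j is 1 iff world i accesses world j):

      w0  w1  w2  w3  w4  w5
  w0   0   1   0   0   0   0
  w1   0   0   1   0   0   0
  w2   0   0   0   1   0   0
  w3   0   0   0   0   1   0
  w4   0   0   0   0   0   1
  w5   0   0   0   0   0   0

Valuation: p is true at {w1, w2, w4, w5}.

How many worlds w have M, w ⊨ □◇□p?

4

w0: successors {w1}; ◇□p there: w1:F. ✗
w1: successors {w2}; ◇□p there: w2:T. ✓
w2: successors {w3}; ◇□p there: w3:T. ✓
w3: successors {w4}; ◇□p there: w4:T. ✓
w4: successors {w5}; ◇□p there: w5:F. ✗
w5: no successors, so □◇□p holds vacuously. ✓
Satisfying worlds: {w1, w2, w3, w5}.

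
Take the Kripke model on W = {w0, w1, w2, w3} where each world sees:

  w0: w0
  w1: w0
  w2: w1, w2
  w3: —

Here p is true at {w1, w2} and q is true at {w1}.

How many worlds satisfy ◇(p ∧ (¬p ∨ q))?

w0: successors {w0}; p ∧ (¬p ∨ q) there: w0:F. ✗
w1: successors {w0}; p ∧ (¬p ∨ q) there: w0:F. ✗
w2: successors {w1, w2}; p ∧ (¬p ∨ q) there: w1:T, w2:F. ✓
w3: no successors, so ◇(p ∧ (¬p ∨ q)) fails. ✗
Satisfying worlds: {w2}.

1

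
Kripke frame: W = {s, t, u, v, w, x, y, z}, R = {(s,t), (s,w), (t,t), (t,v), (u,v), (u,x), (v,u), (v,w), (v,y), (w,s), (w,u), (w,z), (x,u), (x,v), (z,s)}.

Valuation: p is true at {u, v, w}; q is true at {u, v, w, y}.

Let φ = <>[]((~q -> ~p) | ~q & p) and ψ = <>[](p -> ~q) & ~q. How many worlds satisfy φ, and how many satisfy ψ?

For <>[]((~q -> ~p) | ~q & p):
s: successors {t, w}; []((~q -> ~p) | ~q & p) there: t:T, w:T. ✓
t: successors {t, v}; []((~q -> ~p) | ~q & p) there: t:T, v:T. ✓
u: successors {v, x}; []((~q -> ~p) | ~q & p) there: v:T, x:T. ✓
v: successors {u, w, y}; []((~q -> ~p) | ~q & p) there: u:T, w:T, y:T. ✓
w: successors {s, u, z}; []((~q -> ~p) | ~q & p) there: s:T, u:T, z:T. ✓
x: successors {u, v}; []((~q -> ~p) | ~q & p) there: u:T, v:T. ✓
y: no successors, so <>[]((~q -> ~p) | ~q & p) fails. ✗
z: successors {s}; []((~q -> ~p) | ~q & p) there: s:T. ✓
— 7 worlds.
For <>[](p -> ~q) & ~q:
s: <>[](p -> ~q) is F, ~q is T. ✗
t: <>[](p -> ~q) is F, ~q is T. ✗
u: <>[](p -> ~q) is F, ~q is F. ✗
v: <>[](p -> ~q) is T, ~q is F. ✗
w: <>[](p -> ~q) is T, ~q is F. ✗
x: <>[](p -> ~q) is F, ~q is T. ✗
y: <>[](p -> ~q) is F, ~q is F. ✗
z: <>[](p -> ~q) is F, ~q is T. ✗
— 0 worlds.

7 and 0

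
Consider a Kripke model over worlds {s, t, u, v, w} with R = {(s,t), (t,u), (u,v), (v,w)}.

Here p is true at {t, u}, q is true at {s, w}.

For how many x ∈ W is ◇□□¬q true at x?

s: successors {t}; □□¬q there: t:T. ✓
t: successors {u}; □□¬q there: u:F. ✗
u: successors {v}; □□¬q there: v:T. ✓
v: successors {w}; □□¬q there: w:T. ✓
w: no successors, so ◇□□¬q fails. ✗
Satisfying worlds: {s, u, v}.

3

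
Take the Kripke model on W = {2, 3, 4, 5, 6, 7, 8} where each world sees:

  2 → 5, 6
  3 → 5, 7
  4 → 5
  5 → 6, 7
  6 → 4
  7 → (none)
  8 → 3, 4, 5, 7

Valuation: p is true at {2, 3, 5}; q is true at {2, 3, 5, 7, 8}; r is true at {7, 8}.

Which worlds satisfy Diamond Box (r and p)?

{3, 5, 8}

2: successors {5, 6}; Box (r and p) there: 5:F, 6:F. ✗
3: successors {5, 7}; Box (r and p) there: 5:F, 7:T. ✓
4: successors {5}; Box (r and p) there: 5:F. ✗
5: successors {6, 7}; Box (r and p) there: 6:F, 7:T. ✓
6: successors {4}; Box (r and p) there: 4:F. ✗
7: no successors, so Diamond Box (r and p) fails. ✗
8: successors {3, 4, 5, 7}; Box (r and p) there: 3:F, 4:F, 5:F, 7:T. ✓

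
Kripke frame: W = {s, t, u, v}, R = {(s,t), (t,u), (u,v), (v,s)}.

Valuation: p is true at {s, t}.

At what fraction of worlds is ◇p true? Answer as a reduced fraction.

1/2

s: successors {t}; p there: t:T. ✓
t: successors {u}; p there: u:F. ✗
u: successors {v}; p there: v:F. ✗
v: successors {s}; p there: s:T. ✓
That's 2 of 4 worlds, so 2/4 = 1/2.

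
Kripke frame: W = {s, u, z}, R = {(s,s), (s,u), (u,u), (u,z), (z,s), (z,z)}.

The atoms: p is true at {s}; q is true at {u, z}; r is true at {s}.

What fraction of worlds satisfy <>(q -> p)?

s: successors {s, u}; q -> p there: s:T, u:F. ✓
u: successors {u, z}; q -> p there: u:F, z:F. ✗
z: successors {s, z}; q -> p there: s:T, z:F. ✓
That's 2 of 3 worlds, so 2/3.

2/3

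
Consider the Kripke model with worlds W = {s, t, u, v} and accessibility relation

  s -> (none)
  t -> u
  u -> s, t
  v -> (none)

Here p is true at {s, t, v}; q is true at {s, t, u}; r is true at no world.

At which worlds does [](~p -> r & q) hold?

{s, u, v}

s: no successors, so [](~p -> r & q) holds vacuously. ✓
t: successors {u}; ~p -> r & q there: u:F. ✗
u: successors {s, t}; ~p -> r & q there: s:T, t:T. ✓
v: no successors, so [](~p -> r & q) holds vacuously. ✓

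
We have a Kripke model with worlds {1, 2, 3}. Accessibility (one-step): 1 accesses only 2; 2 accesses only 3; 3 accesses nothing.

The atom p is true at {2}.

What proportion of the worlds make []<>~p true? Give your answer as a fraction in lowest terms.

1: successors {2}; <>~p there: 2:T. ✓
2: successors {3}; <>~p there: 3:F. ✗
3: no successors, so []<>~p holds vacuously. ✓
That's 2 of 3 worlds, so 2/3.

2/3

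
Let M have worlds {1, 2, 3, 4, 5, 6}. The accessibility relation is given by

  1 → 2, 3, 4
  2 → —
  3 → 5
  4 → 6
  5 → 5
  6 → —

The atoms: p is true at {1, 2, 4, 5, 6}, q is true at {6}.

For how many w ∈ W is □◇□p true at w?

4

1: successors {2, 3, 4}; ◇□p there: 2:F, 3:T, 4:T. ✗
2: no successors, so □◇□p holds vacuously. ✓
3: successors {5}; ◇□p there: 5:T. ✓
4: successors {6}; ◇□p there: 6:F. ✗
5: successors {5}; ◇□p there: 5:T. ✓
6: no successors, so □◇□p holds vacuously. ✓
Satisfying worlds: {2, 3, 5, 6}.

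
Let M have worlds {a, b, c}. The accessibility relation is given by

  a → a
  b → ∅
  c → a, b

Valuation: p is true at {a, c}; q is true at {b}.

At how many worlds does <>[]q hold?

a: successors {a}; []q there: a:F. ✗
b: no successors, so <>[]q fails. ✗
c: successors {a, b}; []q there: a:F, b:T. ✓
Satisfying worlds: {c}.

1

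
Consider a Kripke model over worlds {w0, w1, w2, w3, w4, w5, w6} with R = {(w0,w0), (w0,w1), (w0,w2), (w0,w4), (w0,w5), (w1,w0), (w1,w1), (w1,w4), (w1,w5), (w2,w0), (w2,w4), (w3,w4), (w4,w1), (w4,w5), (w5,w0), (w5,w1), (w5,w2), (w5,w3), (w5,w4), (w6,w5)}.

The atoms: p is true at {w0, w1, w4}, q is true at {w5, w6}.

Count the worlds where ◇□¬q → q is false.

3

w0: ◇□¬q is T, q is F. ✗
w1: ◇□¬q is T, q is F. ✗
w2: ◇□¬q is F, q is F. ✓
w3: ◇□¬q is F, q is F. ✓
w4: ◇□¬q is T, q is F. ✗
w5: ◇□¬q is T, q is T. ✓
w6: ◇□¬q is T, q is T. ✓
Satisfying worlds: {w2, w3, w5, w6}.
So ◇□¬q → q fails at the other 3 worlds.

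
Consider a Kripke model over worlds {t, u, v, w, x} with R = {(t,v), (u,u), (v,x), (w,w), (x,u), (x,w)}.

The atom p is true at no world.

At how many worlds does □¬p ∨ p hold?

t: □¬p is T, p is F. ✓
u: □¬p is T, p is F. ✓
v: □¬p is T, p is F. ✓
w: □¬p is T, p is F. ✓
x: □¬p is T, p is F. ✓
Satisfying worlds: {t, u, v, w, x}.

5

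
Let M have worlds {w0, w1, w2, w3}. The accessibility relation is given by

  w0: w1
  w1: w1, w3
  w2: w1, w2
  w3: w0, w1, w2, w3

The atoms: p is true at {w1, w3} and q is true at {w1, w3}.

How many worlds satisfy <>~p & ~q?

w0: <>~p is F, ~q is T. ✗
w1: <>~p is F, ~q is F. ✗
w2: <>~p is T, ~q is T. ✓
w3: <>~p is T, ~q is F. ✗
Satisfying worlds: {w2}.

1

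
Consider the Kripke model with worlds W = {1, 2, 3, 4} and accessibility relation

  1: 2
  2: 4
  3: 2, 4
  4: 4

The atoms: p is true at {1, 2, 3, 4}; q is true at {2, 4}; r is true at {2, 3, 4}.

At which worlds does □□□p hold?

{1, 2, 3, 4}

1: successors {2}; □□p there: 2:T. ✓
2: successors {4}; □□p there: 4:T. ✓
3: successors {2, 4}; □□p there: 2:T, 4:T. ✓
4: successors {4}; □□p there: 4:T. ✓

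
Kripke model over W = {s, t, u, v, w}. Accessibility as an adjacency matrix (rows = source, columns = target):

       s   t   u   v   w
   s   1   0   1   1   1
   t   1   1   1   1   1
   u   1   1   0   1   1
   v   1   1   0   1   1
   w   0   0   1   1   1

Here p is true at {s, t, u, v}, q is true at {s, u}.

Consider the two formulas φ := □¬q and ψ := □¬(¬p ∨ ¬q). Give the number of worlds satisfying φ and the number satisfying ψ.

For □¬q:
s: successors {s, u, v, w}; ¬q there: s:F, u:F, v:T, w:T. ✗
t: successors {s, t, u, v, w}; ¬q there: s:F, t:T, u:F, v:T, w:T. ✗
u: successors {s, t, v, w}; ¬q there: s:F, t:T, v:T, w:T. ✗
v: successors {s, t, v, w}; ¬q there: s:F, t:T, v:T, w:T. ✗
w: successors {u, v, w}; ¬q there: u:F, v:T, w:T. ✗
— 0 worlds.
For □¬(¬p ∨ ¬q):
s: successors {s, u, v, w}; ¬(¬p ∨ ¬q) there: s:T, u:T, v:F, w:F. ✗
t: successors {s, t, u, v, w}; ¬(¬p ∨ ¬q) there: s:T, t:F, u:T, v:F, w:F. ✗
u: successors {s, t, v, w}; ¬(¬p ∨ ¬q) there: s:T, t:F, v:F, w:F. ✗
v: successors {s, t, v, w}; ¬(¬p ∨ ¬q) there: s:T, t:F, v:F, w:F. ✗
w: successors {u, v, w}; ¬(¬p ∨ ¬q) there: u:T, v:F, w:F. ✗
— 0 worlds.

0 and 0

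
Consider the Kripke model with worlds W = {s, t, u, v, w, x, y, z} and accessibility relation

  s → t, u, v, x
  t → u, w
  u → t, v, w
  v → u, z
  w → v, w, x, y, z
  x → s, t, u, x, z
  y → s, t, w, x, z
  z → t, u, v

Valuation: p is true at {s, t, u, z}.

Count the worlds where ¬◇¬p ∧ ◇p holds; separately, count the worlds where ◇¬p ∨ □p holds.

For ¬◇¬p ∧ ◇p:
s: ¬◇¬p is F, ◇p is T. ✗
t: ¬◇¬p is F, ◇p is T. ✗
u: ¬◇¬p is F, ◇p is T. ✗
v: ¬◇¬p is T, ◇p is T. ✓
w: ¬◇¬p is F, ◇p is T. ✗
x: ¬◇¬p is F, ◇p is T. ✗
y: ¬◇¬p is F, ◇p is T. ✗
z: ¬◇¬p is F, ◇p is T. ✗
— 1 world.
For ◇¬p ∨ □p:
s: ◇¬p is T, □p is F. ✓
t: ◇¬p is T, □p is F. ✓
u: ◇¬p is T, □p is F. ✓
v: ◇¬p is F, □p is T. ✓
w: ◇¬p is T, □p is F. ✓
x: ◇¬p is T, □p is F. ✓
y: ◇¬p is T, □p is F. ✓
z: ◇¬p is T, □p is F. ✓
— 8 worlds.

1 and 8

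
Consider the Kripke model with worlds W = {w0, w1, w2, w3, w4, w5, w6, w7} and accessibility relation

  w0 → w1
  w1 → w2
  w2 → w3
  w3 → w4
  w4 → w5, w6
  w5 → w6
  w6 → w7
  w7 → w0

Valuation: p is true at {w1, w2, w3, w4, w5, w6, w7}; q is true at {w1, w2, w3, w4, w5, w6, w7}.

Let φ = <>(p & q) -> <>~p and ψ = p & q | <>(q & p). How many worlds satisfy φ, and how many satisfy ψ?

1 and 8

For <>(p & q) -> <>~p:
w0: <>(p & q) is T, <>~p is F. ✗
w1: <>(p & q) is T, <>~p is F. ✗
w2: <>(p & q) is T, <>~p is F. ✗
w3: <>(p & q) is T, <>~p is F. ✗
w4: <>(p & q) is T, <>~p is F. ✗
w5: <>(p & q) is T, <>~p is F. ✗
w6: <>(p & q) is T, <>~p is F. ✗
w7: <>(p & q) is F, <>~p is T. ✓
— 1 world.
For p & q | <>(q & p):
w0: p & q is F, <>(q & p) is T. ✓
w1: p & q is T, <>(q & p) is T. ✓
w2: p & q is T, <>(q & p) is T. ✓
w3: p & q is T, <>(q & p) is T. ✓
w4: p & q is T, <>(q & p) is T. ✓
w5: p & q is T, <>(q & p) is T. ✓
w6: p & q is T, <>(q & p) is T. ✓
w7: p & q is T, <>(q & p) is F. ✓
— 8 worlds.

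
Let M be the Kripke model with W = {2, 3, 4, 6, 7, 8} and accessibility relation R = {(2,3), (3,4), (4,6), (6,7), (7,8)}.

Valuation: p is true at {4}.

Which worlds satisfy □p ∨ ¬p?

{2, 3, 6, 7, 8}

2: □p is F, ¬p is T. ✓
3: □p is T, ¬p is T. ✓
4: □p is F, ¬p is F. ✗
6: □p is F, ¬p is T. ✓
7: □p is F, ¬p is T. ✓
8: □p is T, ¬p is T. ✓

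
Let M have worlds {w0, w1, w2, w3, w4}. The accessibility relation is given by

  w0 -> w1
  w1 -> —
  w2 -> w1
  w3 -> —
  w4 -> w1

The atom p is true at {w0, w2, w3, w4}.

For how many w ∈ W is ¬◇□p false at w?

3

w0: ◇□p is T. ✗
w1: ◇□p is F. ✓
w2: ◇□p is T. ✗
w3: ◇□p is F. ✓
w4: ◇□p is T. ✗
Satisfying worlds: {w1, w3}.
So ¬◇□p fails at the other 3 worlds.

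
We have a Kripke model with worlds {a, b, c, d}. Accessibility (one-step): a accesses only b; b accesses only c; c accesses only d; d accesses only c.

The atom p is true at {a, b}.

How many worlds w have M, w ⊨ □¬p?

3

a: successors {b}; ¬p there: b:F. ✗
b: successors {c}; ¬p there: c:T. ✓
c: successors {d}; ¬p there: d:T. ✓
d: successors {c}; ¬p there: c:T. ✓
Satisfying worlds: {b, c, d}.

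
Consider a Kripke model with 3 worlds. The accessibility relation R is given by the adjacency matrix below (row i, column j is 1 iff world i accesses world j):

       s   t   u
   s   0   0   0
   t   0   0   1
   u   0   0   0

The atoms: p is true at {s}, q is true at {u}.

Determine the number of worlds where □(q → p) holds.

2

s: no successors, so □(q → p) holds vacuously. ✓
t: successors {u}; q → p there: u:F. ✗
u: no successors, so □(q → p) holds vacuously. ✓
Satisfying worlds: {s, u}.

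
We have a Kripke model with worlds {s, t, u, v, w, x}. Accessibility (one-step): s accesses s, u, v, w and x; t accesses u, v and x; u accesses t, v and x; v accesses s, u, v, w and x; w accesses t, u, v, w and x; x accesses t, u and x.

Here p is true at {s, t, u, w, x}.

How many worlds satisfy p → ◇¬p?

5

s: p is T, ◇¬p is T. ✓
t: p is T, ◇¬p is T. ✓
u: p is T, ◇¬p is T. ✓
v: p is F, ◇¬p is T. ✓
w: p is T, ◇¬p is T. ✓
x: p is T, ◇¬p is F. ✗
Satisfying worlds: {s, t, u, v, w}.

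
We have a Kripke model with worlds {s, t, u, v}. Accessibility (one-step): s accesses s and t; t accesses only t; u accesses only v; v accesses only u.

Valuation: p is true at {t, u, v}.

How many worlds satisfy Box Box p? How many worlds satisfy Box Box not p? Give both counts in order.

For Box Box p:
s: successors {s, t}; Box p there: s:F, t:T. ✗
t: successors {t}; Box p there: t:T. ✓
u: successors {v}; Box p there: v:T. ✓
v: successors {u}; Box p there: u:T. ✓
— 3 worlds.
For Box Box not p:
s: successors {s, t}; Box not p there: s:F, t:F. ✗
t: successors {t}; Box not p there: t:F. ✗
u: successors {v}; Box not p there: v:F. ✗
v: successors {u}; Box not p there: u:F. ✗
— 0 worlds.

3 and 0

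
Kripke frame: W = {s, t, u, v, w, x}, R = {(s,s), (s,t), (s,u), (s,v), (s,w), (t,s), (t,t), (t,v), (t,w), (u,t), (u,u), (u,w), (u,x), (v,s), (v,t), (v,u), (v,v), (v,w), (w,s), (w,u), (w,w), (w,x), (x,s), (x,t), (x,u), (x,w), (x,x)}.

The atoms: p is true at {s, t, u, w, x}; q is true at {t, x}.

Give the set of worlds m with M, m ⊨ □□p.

∅

s: successors {s, t, u, v, w}; □p there: s:F, t:F, u:T, v:F, w:T. ✗
t: successors {s, t, v, w}; □p there: s:F, t:F, v:F, w:T. ✗
u: successors {t, u, w, x}; □p there: t:F, u:T, w:T, x:T. ✗
v: successors {s, t, u, v, w}; □p there: s:F, t:F, u:T, v:F, w:T. ✗
w: successors {s, u, w, x}; □p there: s:F, u:T, w:T, x:T. ✗
x: successors {s, t, u, w, x}; □p there: s:F, t:F, u:T, w:T, x:T. ✗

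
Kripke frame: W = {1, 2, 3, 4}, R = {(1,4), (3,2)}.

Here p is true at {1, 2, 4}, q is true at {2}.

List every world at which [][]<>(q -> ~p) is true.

1: successors {4}; []<>(q -> ~p) there: 4:T. ✓
2: no successors, so [][]<>(q -> ~p) holds vacuously. ✓
3: successors {2}; []<>(q -> ~p) there: 2:T. ✓
4: no successors, so [][]<>(q -> ~p) holds vacuously. ✓

{1, 2, 3, 4}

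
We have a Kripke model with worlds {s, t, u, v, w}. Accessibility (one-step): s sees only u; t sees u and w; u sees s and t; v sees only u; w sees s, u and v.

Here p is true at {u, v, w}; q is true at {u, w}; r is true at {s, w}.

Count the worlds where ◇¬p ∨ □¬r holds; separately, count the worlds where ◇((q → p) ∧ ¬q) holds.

4 and 2

For ◇¬p ∨ □¬r:
s: ◇¬p is F, □¬r is T. ✓
t: ◇¬p is F, □¬r is F. ✗
u: ◇¬p is T, □¬r is F. ✓
v: ◇¬p is F, □¬r is T. ✓
w: ◇¬p is T, □¬r is F. ✓
— 4 worlds.
For ◇((q → p) ∧ ¬q):
s: successors {u}; (q → p) ∧ ¬q there: u:F. ✗
t: successors {u, w}; (q → p) ∧ ¬q there: u:F, w:F. ✗
u: successors {s, t}; (q → p) ∧ ¬q there: s:T, t:T. ✓
v: successors {u}; (q → p) ∧ ¬q there: u:F. ✗
w: successors {s, u, v}; (q → p) ∧ ¬q there: s:T, u:F, v:T. ✓
— 2 worlds.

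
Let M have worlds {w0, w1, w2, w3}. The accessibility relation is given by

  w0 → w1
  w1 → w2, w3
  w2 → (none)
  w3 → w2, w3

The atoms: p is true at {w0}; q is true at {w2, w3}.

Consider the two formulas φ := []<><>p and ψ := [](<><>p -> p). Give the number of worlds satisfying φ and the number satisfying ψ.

For []<><>p:
w0: successors {w1}; <><>p there: w1:F. ✗
w1: successors {w2, w3}; <><>p there: w2:F, w3:F. ✗
w2: no successors, so []<><>p holds vacuously. ✓
w3: successors {w2, w3}; <><>p there: w2:F, w3:F. ✗
— 1 world.
For [](<><>p -> p):
w0: successors {w1}; <><>p -> p there: w1:T. ✓
w1: successors {w2, w3}; <><>p -> p there: w2:T, w3:T. ✓
w2: no successors, so [](<><>p -> p) holds vacuously. ✓
w3: successors {w2, w3}; <><>p -> p there: w2:T, w3:T. ✓
— 4 worlds.

1 and 4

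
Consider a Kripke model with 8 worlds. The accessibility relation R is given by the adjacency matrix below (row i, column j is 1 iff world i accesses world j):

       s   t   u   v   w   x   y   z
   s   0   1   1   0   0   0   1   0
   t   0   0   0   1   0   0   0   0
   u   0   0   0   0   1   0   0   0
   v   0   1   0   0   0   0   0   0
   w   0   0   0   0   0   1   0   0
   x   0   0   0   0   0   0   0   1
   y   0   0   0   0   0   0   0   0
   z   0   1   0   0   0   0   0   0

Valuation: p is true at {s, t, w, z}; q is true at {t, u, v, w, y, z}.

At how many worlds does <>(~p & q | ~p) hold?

s: successors {t, u, y}; ~p & q | ~p there: t:F, u:T, y:T. ✓
t: successors {v}; ~p & q | ~p there: v:T. ✓
u: successors {w}; ~p & q | ~p there: w:F. ✗
v: successors {t}; ~p & q | ~p there: t:F. ✗
w: successors {x}; ~p & q | ~p there: x:T. ✓
x: successors {z}; ~p & q | ~p there: z:F. ✗
y: no successors, so <>(~p & q | ~p) fails. ✗
z: successors {t}; ~p & q | ~p there: t:F. ✗
Satisfying worlds: {s, t, w}.

3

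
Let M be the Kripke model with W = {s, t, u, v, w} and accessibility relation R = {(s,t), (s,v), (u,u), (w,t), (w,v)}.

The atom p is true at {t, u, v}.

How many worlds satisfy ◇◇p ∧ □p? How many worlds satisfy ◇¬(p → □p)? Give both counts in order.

1 and 0

For ◇◇p ∧ □p:
s: ◇◇p is F, □p is T. ✗
t: ◇◇p is F, □p is T. ✗
u: ◇◇p is T, □p is T. ✓
v: ◇◇p is F, □p is T. ✗
w: ◇◇p is F, □p is T. ✗
— 1 world.
For ◇¬(p → □p):
s: successors {t, v}; ¬(p → □p) there: t:F, v:F. ✗
t: no successors, so ◇¬(p → □p) fails. ✗
u: successors {u}; ¬(p → □p) there: u:F. ✗
v: no successors, so ◇¬(p → □p) fails. ✗
w: successors {t, v}; ¬(p → □p) there: t:F, v:F. ✗
— 0 worlds.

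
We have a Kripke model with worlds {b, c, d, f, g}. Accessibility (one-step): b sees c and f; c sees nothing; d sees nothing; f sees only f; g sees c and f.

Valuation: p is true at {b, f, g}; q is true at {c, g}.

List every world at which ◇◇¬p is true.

b: successors {c, f}; ◇¬p there: c:F, f:F. ✗
c: no successors, so ◇◇¬p fails. ✗
d: no successors, so ◇◇¬p fails. ✗
f: successors {f}; ◇¬p there: f:F. ✗
g: successors {c, f}; ◇¬p there: c:F, f:F. ✗

∅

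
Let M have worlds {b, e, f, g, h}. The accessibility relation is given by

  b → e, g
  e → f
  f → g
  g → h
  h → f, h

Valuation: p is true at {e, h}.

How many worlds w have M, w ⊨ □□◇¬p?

b: successors {e, g}; □◇¬p there: e:T, g:T. ✓
e: successors {f}; □◇¬p there: f:F. ✗
f: successors {g}; □◇¬p there: g:T. ✓
g: successors {h}; □◇¬p there: h:T. ✓
h: successors {f, h}; □◇¬p there: f:F, h:T. ✗
Satisfying worlds: {b, f, g}.

3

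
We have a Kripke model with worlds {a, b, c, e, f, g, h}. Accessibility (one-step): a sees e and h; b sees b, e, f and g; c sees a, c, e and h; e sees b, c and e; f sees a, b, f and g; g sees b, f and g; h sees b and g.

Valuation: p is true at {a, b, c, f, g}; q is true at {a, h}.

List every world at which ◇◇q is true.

a: successors {e, h}; ◇q there: e:F, h:F. ✗
b: successors {b, e, f, g}; ◇q there: b:F, e:F, f:T, g:F. ✓
c: successors {a, c, e, h}; ◇q there: a:T, c:T, e:F, h:F. ✓
e: successors {b, c, e}; ◇q there: b:F, c:T, e:F. ✓
f: successors {a, b, f, g}; ◇q there: a:T, b:F, f:T, g:F. ✓
g: successors {b, f, g}; ◇q there: b:F, f:T, g:F. ✓
h: successors {b, g}; ◇q there: b:F, g:F. ✗

{b, c, e, f, g}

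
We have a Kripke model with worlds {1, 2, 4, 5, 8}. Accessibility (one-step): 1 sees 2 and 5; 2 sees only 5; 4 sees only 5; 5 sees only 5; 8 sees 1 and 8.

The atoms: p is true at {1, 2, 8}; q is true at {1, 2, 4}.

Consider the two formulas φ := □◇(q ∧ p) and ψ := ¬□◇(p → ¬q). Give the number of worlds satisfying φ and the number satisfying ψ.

1 and 0

For □◇(q ∧ p):
1: successors {2, 5}; ◇(q ∧ p) there: 2:F, 5:F. ✗
2: successors {5}; ◇(q ∧ p) there: 5:F. ✗
4: successors {5}; ◇(q ∧ p) there: 5:F. ✗
5: successors {5}; ◇(q ∧ p) there: 5:F. ✗
8: successors {1, 8}; ◇(q ∧ p) there: 1:T, 8:T. ✓
— 1 world.
For ¬□◇(p → ¬q):
1: □◇(p → ¬q) is T. ✗
2: □◇(p → ¬q) is T. ✗
4: □◇(p → ¬q) is T. ✗
5: □◇(p → ¬q) is T. ✗
8: □◇(p → ¬q) is T. ✗
— 0 worlds.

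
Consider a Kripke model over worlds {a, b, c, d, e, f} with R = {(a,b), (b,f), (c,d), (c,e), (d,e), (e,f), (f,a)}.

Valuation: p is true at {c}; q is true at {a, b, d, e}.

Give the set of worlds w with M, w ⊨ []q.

a: successors {b}; q there: b:T. ✓
b: successors {f}; q there: f:F. ✗
c: successors {d, e}; q there: d:T, e:T. ✓
d: successors {e}; q there: e:T. ✓
e: successors {f}; q there: f:F. ✗
f: successors {a}; q there: a:T. ✓

{a, c, d, f}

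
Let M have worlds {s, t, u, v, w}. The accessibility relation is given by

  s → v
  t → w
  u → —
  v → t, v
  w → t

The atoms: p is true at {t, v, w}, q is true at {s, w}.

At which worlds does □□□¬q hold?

s: successors {v}; □□¬q there: v:F. ✗
t: successors {w}; □□¬q there: w:F. ✗
u: no successors, so □□□¬q holds vacuously. ✓
v: successors {t, v}; □□¬q there: t:T, v:F. ✗
w: successors {t}; □□¬q there: t:T. ✓

{u, w}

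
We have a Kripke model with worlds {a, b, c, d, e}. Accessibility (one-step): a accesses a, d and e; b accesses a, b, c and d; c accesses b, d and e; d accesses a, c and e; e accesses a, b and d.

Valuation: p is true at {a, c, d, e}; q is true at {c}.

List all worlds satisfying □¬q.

a: successors {a, d, e}; ¬q there: a:T, d:T, e:T. ✓
b: successors {a, b, c, d}; ¬q there: a:T, b:T, c:F, d:T. ✗
c: successors {b, d, e}; ¬q there: b:T, d:T, e:T. ✓
d: successors {a, c, e}; ¬q there: a:T, c:F, e:T. ✗
e: successors {a, b, d}; ¬q there: a:T, b:T, d:T. ✓

{a, c, e}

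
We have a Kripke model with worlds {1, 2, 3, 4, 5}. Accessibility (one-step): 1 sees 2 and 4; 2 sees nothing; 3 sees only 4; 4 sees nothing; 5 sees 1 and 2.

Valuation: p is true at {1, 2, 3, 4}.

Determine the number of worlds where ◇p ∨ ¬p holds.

3

1: ◇p is T, ¬p is F. ✓
2: ◇p is F, ¬p is F. ✗
3: ◇p is T, ¬p is F. ✓
4: ◇p is F, ¬p is F. ✗
5: ◇p is T, ¬p is T. ✓
Satisfying worlds: {1, 3, 5}.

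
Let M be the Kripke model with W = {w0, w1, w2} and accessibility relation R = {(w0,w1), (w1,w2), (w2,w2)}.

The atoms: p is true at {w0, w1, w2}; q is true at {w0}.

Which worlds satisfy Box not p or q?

w0: Box not p is F, q is T. ✓
w1: Box not p is F, q is F. ✗
w2: Box not p is F, q is F. ✗

{w0}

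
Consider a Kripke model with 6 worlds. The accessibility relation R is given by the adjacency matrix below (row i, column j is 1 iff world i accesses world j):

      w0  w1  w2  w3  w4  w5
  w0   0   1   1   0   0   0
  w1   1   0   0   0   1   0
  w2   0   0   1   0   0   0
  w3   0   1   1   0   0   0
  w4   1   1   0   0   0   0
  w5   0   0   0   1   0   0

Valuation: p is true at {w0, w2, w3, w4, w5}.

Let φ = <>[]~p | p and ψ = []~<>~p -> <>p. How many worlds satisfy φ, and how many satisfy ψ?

5 and 6

For <>[]~p | p:
w0: <>[]~p is F, p is T. ✓
w1: <>[]~p is F, p is F. ✗
w2: <>[]~p is F, p is T. ✓
w3: <>[]~p is F, p is T. ✓
w4: <>[]~p is F, p is T. ✓
w5: <>[]~p is F, p is T. ✓
— 5 worlds.
For []~<>~p -> <>p:
w0: []~<>~p is T, <>p is T. ✓
w1: []~<>~p is F, <>p is T. ✓
w2: []~<>~p is T, <>p is T. ✓
w3: []~<>~p is T, <>p is T. ✓
w4: []~<>~p is F, <>p is T. ✓
w5: []~<>~p is F, <>p is T. ✓
— 6 worlds.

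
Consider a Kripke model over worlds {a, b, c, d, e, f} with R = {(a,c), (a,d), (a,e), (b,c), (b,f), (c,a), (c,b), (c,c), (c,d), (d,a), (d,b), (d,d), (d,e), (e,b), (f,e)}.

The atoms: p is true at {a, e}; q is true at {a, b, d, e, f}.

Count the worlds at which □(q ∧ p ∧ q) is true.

1

a: successors {c, d, e}; q ∧ p ∧ q there: c:F, d:F, e:T. ✗
b: successors {c, f}; q ∧ p ∧ q there: c:F, f:F. ✗
c: successors {a, b, c, d}; q ∧ p ∧ q there: a:T, b:F, c:F, d:F. ✗
d: successors {a, b, d, e}; q ∧ p ∧ q there: a:T, b:F, d:F, e:T. ✗
e: successors {b}; q ∧ p ∧ q there: b:F. ✗
f: successors {e}; q ∧ p ∧ q there: e:T. ✓
Satisfying worlds: {f}.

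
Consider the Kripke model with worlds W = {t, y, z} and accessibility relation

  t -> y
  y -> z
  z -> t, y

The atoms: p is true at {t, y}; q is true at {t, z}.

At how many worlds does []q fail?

2

t: successors {y}; q there: y:F. ✗
y: successors {z}; q there: z:T. ✓
z: successors {t, y}; q there: t:T, y:F. ✗
Satisfying worlds: {y}.
So []q fails at the other 2 worlds.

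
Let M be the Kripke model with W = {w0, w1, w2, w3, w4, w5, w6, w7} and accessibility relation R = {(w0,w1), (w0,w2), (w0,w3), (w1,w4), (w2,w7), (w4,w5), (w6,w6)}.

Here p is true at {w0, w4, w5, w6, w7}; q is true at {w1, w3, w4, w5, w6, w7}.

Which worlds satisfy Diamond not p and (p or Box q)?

w0: Diamond not p is T, p or Box q is T. ✓
w1: Diamond not p is F, p or Box q is T. ✗
w2: Diamond not p is F, p or Box q is T. ✗
w3: Diamond not p is F, p or Box q is T. ✗
w4: Diamond not p is F, p or Box q is T. ✗
w5: Diamond not p is F, p or Box q is T. ✗
w6: Diamond not p is F, p or Box q is T. ✗
w7: Diamond not p is F, p or Box q is T. ✗

{w0}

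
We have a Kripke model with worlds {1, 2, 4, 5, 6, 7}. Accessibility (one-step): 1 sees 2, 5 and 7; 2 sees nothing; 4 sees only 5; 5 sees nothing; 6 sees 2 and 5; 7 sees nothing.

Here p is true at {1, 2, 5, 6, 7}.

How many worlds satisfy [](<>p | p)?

1: successors {2, 5, 7}; <>p | p there: 2:T, 5:T, 7:T. ✓
2: no successors, so [](<>p | p) holds vacuously. ✓
4: successors {5}; <>p | p there: 5:T. ✓
5: no successors, so [](<>p | p) holds vacuously. ✓
6: successors {2, 5}; <>p | p there: 2:T, 5:T. ✓
7: no successors, so [](<>p | p) holds vacuously. ✓
Satisfying worlds: {1, 2, 4, 5, 6, 7}.

6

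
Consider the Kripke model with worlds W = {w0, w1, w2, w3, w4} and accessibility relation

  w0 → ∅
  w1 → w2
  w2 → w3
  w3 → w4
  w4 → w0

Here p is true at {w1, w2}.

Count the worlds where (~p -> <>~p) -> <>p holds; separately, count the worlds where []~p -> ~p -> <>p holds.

2 and 2

For (~p -> <>~p) -> <>p:
w0: ~p -> <>~p is F, <>p is F. ✓
w1: ~p -> <>~p is T, <>p is T. ✓
w2: ~p -> <>~p is T, <>p is F. ✗
w3: ~p -> <>~p is T, <>p is F. ✗
w4: ~p -> <>~p is T, <>p is F. ✗
— 2 worlds.
For []~p -> ~p -> <>p:
w0: []~p is T, ~p -> <>p is F. ✗
w1: []~p is F, ~p -> <>p is T. ✓
w2: []~p is T, ~p -> <>p is T. ✓
w3: []~p is T, ~p -> <>p is F. ✗
w4: []~p is T, ~p -> <>p is F. ✗
— 2 worlds.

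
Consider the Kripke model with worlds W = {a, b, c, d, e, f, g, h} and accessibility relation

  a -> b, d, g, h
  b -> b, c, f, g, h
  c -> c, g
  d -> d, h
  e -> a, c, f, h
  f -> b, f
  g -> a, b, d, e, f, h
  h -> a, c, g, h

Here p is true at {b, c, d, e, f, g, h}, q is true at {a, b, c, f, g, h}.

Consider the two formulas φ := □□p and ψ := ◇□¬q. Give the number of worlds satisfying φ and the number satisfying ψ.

For □□p:
a: successors {b, d, g, h}; □p there: b:T, d:T, g:F, h:F. ✗
b: successors {b, c, f, g, h}; □p there: b:T, c:T, f:T, g:F, h:F. ✗
c: successors {c, g}; □p there: c:T, g:F. ✗
d: successors {d, h}; □p there: d:T, h:F. ✗
e: successors {a, c, f, h}; □p there: a:T, c:T, f:T, h:F. ✗
f: successors {b, f}; □p there: b:T, f:T. ✓
g: successors {a, b, d, e, f, h}; □p there: a:T, b:T, d:T, e:F, f:T, h:F. ✗
h: successors {a, c, g, h}; □p there: a:T, c:T, g:F, h:F. ✗
— 1 world.
For ◇□¬q:
a: successors {b, d, g, h}; □¬q there: b:F, d:F, g:F, h:F. ✗
b: successors {b, c, f, g, h}; □¬q there: b:F, c:F, f:F, g:F, h:F. ✗
c: successors {c, g}; □¬q there: c:F, g:F. ✗
d: successors {d, h}; □¬q there: d:F, h:F. ✗
e: successors {a, c, f, h}; □¬q there: a:F, c:F, f:F, h:F. ✗
f: successors {b, f}; □¬q there: b:F, f:F. ✗
g: successors {a, b, d, e, f, h}; □¬q there: a:F, b:F, d:F, e:F, f:F, h:F. ✗
h: successors {a, c, g, h}; □¬q there: a:F, c:F, g:F, h:F. ✗
— 0 worlds.

1 and 0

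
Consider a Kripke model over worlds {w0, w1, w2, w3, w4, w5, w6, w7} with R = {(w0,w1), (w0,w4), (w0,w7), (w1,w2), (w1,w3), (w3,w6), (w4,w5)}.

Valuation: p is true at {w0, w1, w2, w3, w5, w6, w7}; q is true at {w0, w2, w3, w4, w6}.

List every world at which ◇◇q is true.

w0: successors {w1, w4, w7}; ◇q there: w1:T, w4:F, w7:F. ✓
w1: successors {w2, w3}; ◇q there: w2:F, w3:T. ✓
w2: no successors, so ◇◇q fails. ✗
w3: successors {w6}; ◇q there: w6:F. ✗
w4: successors {w5}; ◇q there: w5:F. ✗
w5: no successors, so ◇◇q fails. ✗
w6: no successors, so ◇◇q fails. ✗
w7: no successors, so ◇◇q fails. ✗

{w0, w1}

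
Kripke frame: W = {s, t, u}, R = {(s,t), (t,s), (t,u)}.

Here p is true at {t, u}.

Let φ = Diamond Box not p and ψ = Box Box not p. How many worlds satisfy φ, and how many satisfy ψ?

For Diamond Box not p:
s: successors {t}; Box not p there: t:F. ✗
t: successors {s, u}; Box not p there: s:F, u:T. ✓
u: no successors, so Diamond Box not p fails. ✗
— 1 world.
For Box Box not p:
s: successors {t}; Box not p there: t:F. ✗
t: successors {s, u}; Box not p there: s:F, u:T. ✗
u: no successors, so Box Box not p holds vacuously. ✓
— 1 world.

1 and 1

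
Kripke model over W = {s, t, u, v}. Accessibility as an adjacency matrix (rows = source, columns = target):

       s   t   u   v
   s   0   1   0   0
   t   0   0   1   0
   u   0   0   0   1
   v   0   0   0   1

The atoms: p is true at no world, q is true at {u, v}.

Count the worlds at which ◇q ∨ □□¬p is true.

4

s: ◇q is F, □□¬p is T. ✓
t: ◇q is T, □□¬p is T. ✓
u: ◇q is T, □□¬p is T. ✓
v: ◇q is T, □□¬p is T. ✓
Satisfying worlds: {s, t, u, v}.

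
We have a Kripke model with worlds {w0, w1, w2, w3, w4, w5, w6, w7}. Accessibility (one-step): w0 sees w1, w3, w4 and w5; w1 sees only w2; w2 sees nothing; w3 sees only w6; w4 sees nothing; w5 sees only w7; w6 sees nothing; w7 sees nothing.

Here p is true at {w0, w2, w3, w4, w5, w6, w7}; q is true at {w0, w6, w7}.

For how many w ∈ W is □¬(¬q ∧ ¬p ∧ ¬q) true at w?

7

w0: successors {w1, w3, w4, w5}; ¬(¬q ∧ ¬p ∧ ¬q) there: w1:F, w3:T, w4:T, w5:T. ✗
w1: successors {w2}; ¬(¬q ∧ ¬p ∧ ¬q) there: w2:T. ✓
w2: no successors, so □¬(¬q ∧ ¬p ∧ ¬q) holds vacuously. ✓
w3: successors {w6}; ¬(¬q ∧ ¬p ∧ ¬q) there: w6:T. ✓
w4: no successors, so □¬(¬q ∧ ¬p ∧ ¬q) holds vacuously. ✓
w5: successors {w7}; ¬(¬q ∧ ¬p ∧ ¬q) there: w7:T. ✓
w6: no successors, so □¬(¬q ∧ ¬p ∧ ¬q) holds vacuously. ✓
w7: no successors, so □¬(¬q ∧ ¬p ∧ ¬q) holds vacuously. ✓
Satisfying worlds: {w1, w2, w3, w4, w5, w6, w7}.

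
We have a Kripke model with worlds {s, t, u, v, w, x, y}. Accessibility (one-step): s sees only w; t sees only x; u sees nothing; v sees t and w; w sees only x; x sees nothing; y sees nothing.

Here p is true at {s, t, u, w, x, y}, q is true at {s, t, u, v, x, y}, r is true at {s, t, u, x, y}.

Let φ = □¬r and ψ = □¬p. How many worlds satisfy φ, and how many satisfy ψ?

4 and 3

For □¬r:
s: successors {w}; ¬r there: w:T. ✓
t: successors {x}; ¬r there: x:F. ✗
u: no successors, so □¬r holds vacuously. ✓
v: successors {t, w}; ¬r there: t:F, w:T. ✗
w: successors {x}; ¬r there: x:F. ✗
x: no successors, so □¬r holds vacuously. ✓
y: no successors, so □¬r holds vacuously. ✓
— 4 worlds.
For □¬p:
s: successors {w}; ¬p there: w:F. ✗
t: successors {x}; ¬p there: x:F. ✗
u: no successors, so □¬p holds vacuously. ✓
v: successors {t, w}; ¬p there: t:F, w:F. ✗
w: successors {x}; ¬p there: x:F. ✗
x: no successors, so □¬p holds vacuously. ✓
y: no successors, so □¬p holds vacuously. ✓
— 3 worlds.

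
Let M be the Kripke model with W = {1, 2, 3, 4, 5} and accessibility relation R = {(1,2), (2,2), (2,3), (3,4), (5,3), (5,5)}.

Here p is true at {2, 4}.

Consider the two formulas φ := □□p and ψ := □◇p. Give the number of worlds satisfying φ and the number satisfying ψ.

For □□p:
1: successors {2}; □p there: 2:F. ✗
2: successors {2, 3}; □p there: 2:F, 3:T. ✗
3: successors {4}; □p there: 4:T. ✓
4: no successors, so □□p holds vacuously. ✓
5: successors {3, 5}; □p there: 3:T, 5:F. ✗
— 2 worlds.
For □◇p:
1: successors {2}; ◇p there: 2:T. ✓
2: successors {2, 3}; ◇p there: 2:T, 3:T. ✓
3: successors {4}; ◇p there: 4:F. ✗
4: no successors, so □◇p holds vacuously. ✓
5: successors {3, 5}; ◇p there: 3:T, 5:F. ✗
— 3 worlds.

2 and 3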